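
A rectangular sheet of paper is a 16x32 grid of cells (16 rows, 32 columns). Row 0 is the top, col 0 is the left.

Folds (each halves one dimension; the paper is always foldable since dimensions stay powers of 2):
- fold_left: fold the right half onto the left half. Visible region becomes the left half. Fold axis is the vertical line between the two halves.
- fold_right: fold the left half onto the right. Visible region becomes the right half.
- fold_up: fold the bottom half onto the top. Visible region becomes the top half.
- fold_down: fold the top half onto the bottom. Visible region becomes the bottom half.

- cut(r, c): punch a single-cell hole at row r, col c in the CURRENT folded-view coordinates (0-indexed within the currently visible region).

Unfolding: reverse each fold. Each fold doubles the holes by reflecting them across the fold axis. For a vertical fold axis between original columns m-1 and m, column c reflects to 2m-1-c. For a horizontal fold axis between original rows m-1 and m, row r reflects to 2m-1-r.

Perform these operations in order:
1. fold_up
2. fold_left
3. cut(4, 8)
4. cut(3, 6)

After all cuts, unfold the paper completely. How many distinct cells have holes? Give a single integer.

Answer: 8

Derivation:
Op 1 fold_up: fold axis h@8; visible region now rows[0,8) x cols[0,32) = 8x32
Op 2 fold_left: fold axis v@16; visible region now rows[0,8) x cols[0,16) = 8x16
Op 3 cut(4, 8): punch at orig (4,8); cuts so far [(4, 8)]; region rows[0,8) x cols[0,16) = 8x16
Op 4 cut(3, 6): punch at orig (3,6); cuts so far [(3, 6), (4, 8)]; region rows[0,8) x cols[0,16) = 8x16
Unfold 1 (reflect across v@16): 4 holes -> [(3, 6), (3, 25), (4, 8), (4, 23)]
Unfold 2 (reflect across h@8): 8 holes -> [(3, 6), (3, 25), (4, 8), (4, 23), (11, 8), (11, 23), (12, 6), (12, 25)]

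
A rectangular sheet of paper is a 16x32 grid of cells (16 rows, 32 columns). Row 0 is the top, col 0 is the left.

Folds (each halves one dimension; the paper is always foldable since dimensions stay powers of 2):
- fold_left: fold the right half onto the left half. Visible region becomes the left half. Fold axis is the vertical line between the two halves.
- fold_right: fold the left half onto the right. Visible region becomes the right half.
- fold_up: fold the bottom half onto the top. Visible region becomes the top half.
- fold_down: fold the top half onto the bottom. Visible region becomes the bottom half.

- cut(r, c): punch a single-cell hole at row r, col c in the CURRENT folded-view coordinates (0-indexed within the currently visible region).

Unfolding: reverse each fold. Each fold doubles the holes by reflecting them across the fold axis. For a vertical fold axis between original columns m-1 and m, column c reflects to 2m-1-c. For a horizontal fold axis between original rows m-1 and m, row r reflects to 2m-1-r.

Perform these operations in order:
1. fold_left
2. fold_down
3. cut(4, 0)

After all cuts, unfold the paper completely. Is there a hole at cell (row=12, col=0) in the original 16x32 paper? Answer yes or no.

Op 1 fold_left: fold axis v@16; visible region now rows[0,16) x cols[0,16) = 16x16
Op 2 fold_down: fold axis h@8; visible region now rows[8,16) x cols[0,16) = 8x16
Op 3 cut(4, 0): punch at orig (12,0); cuts so far [(12, 0)]; region rows[8,16) x cols[0,16) = 8x16
Unfold 1 (reflect across h@8): 2 holes -> [(3, 0), (12, 0)]
Unfold 2 (reflect across v@16): 4 holes -> [(3, 0), (3, 31), (12, 0), (12, 31)]
Holes: [(3, 0), (3, 31), (12, 0), (12, 31)]

Answer: yes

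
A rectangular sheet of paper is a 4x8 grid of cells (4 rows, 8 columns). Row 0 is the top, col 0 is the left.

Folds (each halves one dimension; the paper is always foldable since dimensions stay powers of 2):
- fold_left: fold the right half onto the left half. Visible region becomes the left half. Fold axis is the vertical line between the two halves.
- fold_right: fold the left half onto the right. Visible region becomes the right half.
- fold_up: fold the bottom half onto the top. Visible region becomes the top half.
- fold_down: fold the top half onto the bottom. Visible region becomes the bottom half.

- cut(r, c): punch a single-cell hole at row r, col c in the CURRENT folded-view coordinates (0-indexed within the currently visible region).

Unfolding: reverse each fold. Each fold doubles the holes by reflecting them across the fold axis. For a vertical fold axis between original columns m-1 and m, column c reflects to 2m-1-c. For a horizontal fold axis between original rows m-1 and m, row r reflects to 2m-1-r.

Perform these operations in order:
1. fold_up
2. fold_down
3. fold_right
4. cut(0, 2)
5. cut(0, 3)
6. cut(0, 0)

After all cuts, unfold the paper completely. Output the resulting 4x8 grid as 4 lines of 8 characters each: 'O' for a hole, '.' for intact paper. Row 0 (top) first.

Answer: OO.OO.OO
OO.OO.OO
OO.OO.OO
OO.OO.OO

Derivation:
Op 1 fold_up: fold axis h@2; visible region now rows[0,2) x cols[0,8) = 2x8
Op 2 fold_down: fold axis h@1; visible region now rows[1,2) x cols[0,8) = 1x8
Op 3 fold_right: fold axis v@4; visible region now rows[1,2) x cols[4,8) = 1x4
Op 4 cut(0, 2): punch at orig (1,6); cuts so far [(1, 6)]; region rows[1,2) x cols[4,8) = 1x4
Op 5 cut(0, 3): punch at orig (1,7); cuts so far [(1, 6), (1, 7)]; region rows[1,2) x cols[4,8) = 1x4
Op 6 cut(0, 0): punch at orig (1,4); cuts so far [(1, 4), (1, 6), (1, 7)]; region rows[1,2) x cols[4,8) = 1x4
Unfold 1 (reflect across v@4): 6 holes -> [(1, 0), (1, 1), (1, 3), (1, 4), (1, 6), (1, 7)]
Unfold 2 (reflect across h@1): 12 holes -> [(0, 0), (0, 1), (0, 3), (0, 4), (0, 6), (0, 7), (1, 0), (1, 1), (1, 3), (1, 4), (1, 6), (1, 7)]
Unfold 3 (reflect across h@2): 24 holes -> [(0, 0), (0, 1), (0, 3), (0, 4), (0, 6), (0, 7), (1, 0), (1, 1), (1, 3), (1, 4), (1, 6), (1, 7), (2, 0), (2, 1), (2, 3), (2, 4), (2, 6), (2, 7), (3, 0), (3, 1), (3, 3), (3, 4), (3, 6), (3, 7)]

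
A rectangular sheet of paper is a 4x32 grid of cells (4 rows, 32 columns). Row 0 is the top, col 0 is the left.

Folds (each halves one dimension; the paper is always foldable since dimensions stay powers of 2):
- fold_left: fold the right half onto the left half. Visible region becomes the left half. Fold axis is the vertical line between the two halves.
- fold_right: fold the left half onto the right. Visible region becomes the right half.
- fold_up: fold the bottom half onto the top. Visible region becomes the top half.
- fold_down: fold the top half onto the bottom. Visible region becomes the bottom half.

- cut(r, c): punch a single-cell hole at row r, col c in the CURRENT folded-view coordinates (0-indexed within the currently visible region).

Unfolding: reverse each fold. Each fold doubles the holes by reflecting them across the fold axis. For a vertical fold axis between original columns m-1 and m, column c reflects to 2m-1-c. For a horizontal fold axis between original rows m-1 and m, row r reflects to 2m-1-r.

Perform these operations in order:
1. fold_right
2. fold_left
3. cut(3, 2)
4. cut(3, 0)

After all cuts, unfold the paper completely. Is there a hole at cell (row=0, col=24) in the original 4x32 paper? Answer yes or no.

Answer: no

Derivation:
Op 1 fold_right: fold axis v@16; visible region now rows[0,4) x cols[16,32) = 4x16
Op 2 fold_left: fold axis v@24; visible region now rows[0,4) x cols[16,24) = 4x8
Op 3 cut(3, 2): punch at orig (3,18); cuts so far [(3, 18)]; region rows[0,4) x cols[16,24) = 4x8
Op 4 cut(3, 0): punch at orig (3,16); cuts so far [(3, 16), (3, 18)]; region rows[0,4) x cols[16,24) = 4x8
Unfold 1 (reflect across v@24): 4 holes -> [(3, 16), (3, 18), (3, 29), (3, 31)]
Unfold 2 (reflect across v@16): 8 holes -> [(3, 0), (3, 2), (3, 13), (3, 15), (3, 16), (3, 18), (3, 29), (3, 31)]
Holes: [(3, 0), (3, 2), (3, 13), (3, 15), (3, 16), (3, 18), (3, 29), (3, 31)]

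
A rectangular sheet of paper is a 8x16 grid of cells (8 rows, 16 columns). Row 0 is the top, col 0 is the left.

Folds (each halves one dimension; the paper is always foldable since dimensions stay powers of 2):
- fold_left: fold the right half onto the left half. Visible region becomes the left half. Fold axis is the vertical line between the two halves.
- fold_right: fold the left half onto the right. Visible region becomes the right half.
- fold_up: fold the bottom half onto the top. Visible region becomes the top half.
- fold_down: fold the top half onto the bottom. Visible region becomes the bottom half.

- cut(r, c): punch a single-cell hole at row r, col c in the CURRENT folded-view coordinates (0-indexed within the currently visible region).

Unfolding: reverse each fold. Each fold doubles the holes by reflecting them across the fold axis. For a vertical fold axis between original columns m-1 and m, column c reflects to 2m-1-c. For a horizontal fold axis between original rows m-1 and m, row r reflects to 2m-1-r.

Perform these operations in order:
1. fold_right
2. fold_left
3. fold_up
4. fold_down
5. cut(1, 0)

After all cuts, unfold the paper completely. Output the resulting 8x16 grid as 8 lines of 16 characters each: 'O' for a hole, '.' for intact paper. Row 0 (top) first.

Op 1 fold_right: fold axis v@8; visible region now rows[0,8) x cols[8,16) = 8x8
Op 2 fold_left: fold axis v@12; visible region now rows[0,8) x cols[8,12) = 8x4
Op 3 fold_up: fold axis h@4; visible region now rows[0,4) x cols[8,12) = 4x4
Op 4 fold_down: fold axis h@2; visible region now rows[2,4) x cols[8,12) = 2x4
Op 5 cut(1, 0): punch at orig (3,8); cuts so far [(3, 8)]; region rows[2,4) x cols[8,12) = 2x4
Unfold 1 (reflect across h@2): 2 holes -> [(0, 8), (3, 8)]
Unfold 2 (reflect across h@4): 4 holes -> [(0, 8), (3, 8), (4, 8), (7, 8)]
Unfold 3 (reflect across v@12): 8 holes -> [(0, 8), (0, 15), (3, 8), (3, 15), (4, 8), (4, 15), (7, 8), (7, 15)]
Unfold 4 (reflect across v@8): 16 holes -> [(0, 0), (0, 7), (0, 8), (0, 15), (3, 0), (3, 7), (3, 8), (3, 15), (4, 0), (4, 7), (4, 8), (4, 15), (7, 0), (7, 7), (7, 8), (7, 15)]

Answer: O......OO......O
................
................
O......OO......O
O......OO......O
................
................
O......OO......O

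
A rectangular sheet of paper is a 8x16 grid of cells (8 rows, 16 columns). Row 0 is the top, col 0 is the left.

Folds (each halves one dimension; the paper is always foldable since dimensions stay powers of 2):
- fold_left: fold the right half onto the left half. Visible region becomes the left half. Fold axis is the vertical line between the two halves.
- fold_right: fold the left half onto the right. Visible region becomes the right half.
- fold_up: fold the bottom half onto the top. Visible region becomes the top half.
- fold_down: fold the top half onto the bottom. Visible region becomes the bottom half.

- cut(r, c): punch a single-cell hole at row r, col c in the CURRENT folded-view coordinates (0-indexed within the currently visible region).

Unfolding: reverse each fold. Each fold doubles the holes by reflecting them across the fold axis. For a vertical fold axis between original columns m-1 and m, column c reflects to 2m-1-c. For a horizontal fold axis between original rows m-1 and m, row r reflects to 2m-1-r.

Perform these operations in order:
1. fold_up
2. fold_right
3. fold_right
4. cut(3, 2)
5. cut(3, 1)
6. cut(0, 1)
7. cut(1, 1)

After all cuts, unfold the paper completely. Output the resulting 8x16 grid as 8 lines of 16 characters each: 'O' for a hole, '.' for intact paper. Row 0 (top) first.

Op 1 fold_up: fold axis h@4; visible region now rows[0,4) x cols[0,16) = 4x16
Op 2 fold_right: fold axis v@8; visible region now rows[0,4) x cols[8,16) = 4x8
Op 3 fold_right: fold axis v@12; visible region now rows[0,4) x cols[12,16) = 4x4
Op 4 cut(3, 2): punch at orig (3,14); cuts so far [(3, 14)]; region rows[0,4) x cols[12,16) = 4x4
Op 5 cut(3, 1): punch at orig (3,13); cuts so far [(3, 13), (3, 14)]; region rows[0,4) x cols[12,16) = 4x4
Op 6 cut(0, 1): punch at orig (0,13); cuts so far [(0, 13), (3, 13), (3, 14)]; region rows[0,4) x cols[12,16) = 4x4
Op 7 cut(1, 1): punch at orig (1,13); cuts so far [(0, 13), (1, 13), (3, 13), (3, 14)]; region rows[0,4) x cols[12,16) = 4x4
Unfold 1 (reflect across v@12): 8 holes -> [(0, 10), (0, 13), (1, 10), (1, 13), (3, 9), (3, 10), (3, 13), (3, 14)]
Unfold 2 (reflect across v@8): 16 holes -> [(0, 2), (0, 5), (0, 10), (0, 13), (1, 2), (1, 5), (1, 10), (1, 13), (3, 1), (3, 2), (3, 5), (3, 6), (3, 9), (3, 10), (3, 13), (3, 14)]
Unfold 3 (reflect across h@4): 32 holes -> [(0, 2), (0, 5), (0, 10), (0, 13), (1, 2), (1, 5), (1, 10), (1, 13), (3, 1), (3, 2), (3, 5), (3, 6), (3, 9), (3, 10), (3, 13), (3, 14), (4, 1), (4, 2), (4, 5), (4, 6), (4, 9), (4, 10), (4, 13), (4, 14), (6, 2), (6, 5), (6, 10), (6, 13), (7, 2), (7, 5), (7, 10), (7, 13)]

Answer: ..O..O....O..O..
..O..O....O..O..
................
.OO..OO..OO..OO.
.OO..OO..OO..OO.
................
..O..O....O..O..
..O..O....O..O..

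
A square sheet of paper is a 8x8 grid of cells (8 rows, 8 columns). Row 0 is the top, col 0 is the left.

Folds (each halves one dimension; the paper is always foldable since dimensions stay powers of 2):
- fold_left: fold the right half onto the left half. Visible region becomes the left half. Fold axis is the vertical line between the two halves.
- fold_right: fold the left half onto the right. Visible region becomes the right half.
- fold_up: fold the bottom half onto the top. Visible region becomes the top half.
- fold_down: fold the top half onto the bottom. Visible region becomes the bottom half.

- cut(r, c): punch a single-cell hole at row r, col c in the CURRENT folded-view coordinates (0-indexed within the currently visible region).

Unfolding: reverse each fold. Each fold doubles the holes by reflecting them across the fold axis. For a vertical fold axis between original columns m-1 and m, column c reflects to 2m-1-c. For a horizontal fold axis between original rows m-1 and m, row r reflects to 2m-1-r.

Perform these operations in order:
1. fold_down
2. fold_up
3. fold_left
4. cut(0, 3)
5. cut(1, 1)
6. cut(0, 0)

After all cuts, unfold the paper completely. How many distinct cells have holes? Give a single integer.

Answer: 24

Derivation:
Op 1 fold_down: fold axis h@4; visible region now rows[4,8) x cols[0,8) = 4x8
Op 2 fold_up: fold axis h@6; visible region now rows[4,6) x cols[0,8) = 2x8
Op 3 fold_left: fold axis v@4; visible region now rows[4,6) x cols[0,4) = 2x4
Op 4 cut(0, 3): punch at orig (4,3); cuts so far [(4, 3)]; region rows[4,6) x cols[0,4) = 2x4
Op 5 cut(1, 1): punch at orig (5,1); cuts so far [(4, 3), (5, 1)]; region rows[4,6) x cols[0,4) = 2x4
Op 6 cut(0, 0): punch at orig (4,0); cuts so far [(4, 0), (4, 3), (5, 1)]; region rows[4,6) x cols[0,4) = 2x4
Unfold 1 (reflect across v@4): 6 holes -> [(4, 0), (4, 3), (4, 4), (4, 7), (5, 1), (5, 6)]
Unfold 2 (reflect across h@6): 12 holes -> [(4, 0), (4, 3), (4, 4), (4, 7), (5, 1), (5, 6), (6, 1), (6, 6), (7, 0), (7, 3), (7, 4), (7, 7)]
Unfold 3 (reflect across h@4): 24 holes -> [(0, 0), (0, 3), (0, 4), (0, 7), (1, 1), (1, 6), (2, 1), (2, 6), (3, 0), (3, 3), (3, 4), (3, 7), (4, 0), (4, 3), (4, 4), (4, 7), (5, 1), (5, 6), (6, 1), (6, 6), (7, 0), (7, 3), (7, 4), (7, 7)]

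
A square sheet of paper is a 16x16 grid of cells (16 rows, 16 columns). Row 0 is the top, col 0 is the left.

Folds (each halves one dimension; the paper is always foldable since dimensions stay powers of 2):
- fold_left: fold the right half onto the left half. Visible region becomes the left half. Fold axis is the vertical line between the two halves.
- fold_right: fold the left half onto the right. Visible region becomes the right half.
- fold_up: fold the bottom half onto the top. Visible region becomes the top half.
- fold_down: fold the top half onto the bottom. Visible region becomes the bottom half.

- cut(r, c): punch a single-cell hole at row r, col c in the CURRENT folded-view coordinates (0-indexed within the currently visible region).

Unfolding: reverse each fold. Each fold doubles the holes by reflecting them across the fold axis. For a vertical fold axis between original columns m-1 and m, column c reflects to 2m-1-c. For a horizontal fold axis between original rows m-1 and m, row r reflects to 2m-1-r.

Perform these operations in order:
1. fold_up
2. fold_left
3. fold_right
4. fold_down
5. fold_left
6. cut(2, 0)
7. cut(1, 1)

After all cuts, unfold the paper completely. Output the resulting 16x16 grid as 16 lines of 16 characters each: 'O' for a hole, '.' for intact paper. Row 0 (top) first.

Op 1 fold_up: fold axis h@8; visible region now rows[0,8) x cols[0,16) = 8x16
Op 2 fold_left: fold axis v@8; visible region now rows[0,8) x cols[0,8) = 8x8
Op 3 fold_right: fold axis v@4; visible region now rows[0,8) x cols[4,8) = 8x4
Op 4 fold_down: fold axis h@4; visible region now rows[4,8) x cols[4,8) = 4x4
Op 5 fold_left: fold axis v@6; visible region now rows[4,8) x cols[4,6) = 4x2
Op 6 cut(2, 0): punch at orig (6,4); cuts so far [(6, 4)]; region rows[4,8) x cols[4,6) = 4x2
Op 7 cut(1, 1): punch at orig (5,5); cuts so far [(5, 5), (6, 4)]; region rows[4,8) x cols[4,6) = 4x2
Unfold 1 (reflect across v@6): 4 holes -> [(5, 5), (5, 6), (6, 4), (6, 7)]
Unfold 2 (reflect across h@4): 8 holes -> [(1, 4), (1, 7), (2, 5), (2, 6), (5, 5), (5, 6), (6, 4), (6, 7)]
Unfold 3 (reflect across v@4): 16 holes -> [(1, 0), (1, 3), (1, 4), (1, 7), (2, 1), (2, 2), (2, 5), (2, 6), (5, 1), (5, 2), (5, 5), (5, 6), (6, 0), (6, 3), (6, 4), (6, 7)]
Unfold 4 (reflect across v@8): 32 holes -> [(1, 0), (1, 3), (1, 4), (1, 7), (1, 8), (1, 11), (1, 12), (1, 15), (2, 1), (2, 2), (2, 5), (2, 6), (2, 9), (2, 10), (2, 13), (2, 14), (5, 1), (5, 2), (5, 5), (5, 6), (5, 9), (5, 10), (5, 13), (5, 14), (6, 0), (6, 3), (6, 4), (6, 7), (6, 8), (6, 11), (6, 12), (6, 15)]
Unfold 5 (reflect across h@8): 64 holes -> [(1, 0), (1, 3), (1, 4), (1, 7), (1, 8), (1, 11), (1, 12), (1, 15), (2, 1), (2, 2), (2, 5), (2, 6), (2, 9), (2, 10), (2, 13), (2, 14), (5, 1), (5, 2), (5, 5), (5, 6), (5, 9), (5, 10), (5, 13), (5, 14), (6, 0), (6, 3), (6, 4), (6, 7), (6, 8), (6, 11), (6, 12), (6, 15), (9, 0), (9, 3), (9, 4), (9, 7), (9, 8), (9, 11), (9, 12), (9, 15), (10, 1), (10, 2), (10, 5), (10, 6), (10, 9), (10, 10), (10, 13), (10, 14), (13, 1), (13, 2), (13, 5), (13, 6), (13, 9), (13, 10), (13, 13), (13, 14), (14, 0), (14, 3), (14, 4), (14, 7), (14, 8), (14, 11), (14, 12), (14, 15)]

Answer: ................
O..OO..OO..OO..O
.OO..OO..OO..OO.
................
................
.OO..OO..OO..OO.
O..OO..OO..OO..O
................
................
O..OO..OO..OO..O
.OO..OO..OO..OO.
................
................
.OO..OO..OO..OO.
O..OO..OO..OO..O
................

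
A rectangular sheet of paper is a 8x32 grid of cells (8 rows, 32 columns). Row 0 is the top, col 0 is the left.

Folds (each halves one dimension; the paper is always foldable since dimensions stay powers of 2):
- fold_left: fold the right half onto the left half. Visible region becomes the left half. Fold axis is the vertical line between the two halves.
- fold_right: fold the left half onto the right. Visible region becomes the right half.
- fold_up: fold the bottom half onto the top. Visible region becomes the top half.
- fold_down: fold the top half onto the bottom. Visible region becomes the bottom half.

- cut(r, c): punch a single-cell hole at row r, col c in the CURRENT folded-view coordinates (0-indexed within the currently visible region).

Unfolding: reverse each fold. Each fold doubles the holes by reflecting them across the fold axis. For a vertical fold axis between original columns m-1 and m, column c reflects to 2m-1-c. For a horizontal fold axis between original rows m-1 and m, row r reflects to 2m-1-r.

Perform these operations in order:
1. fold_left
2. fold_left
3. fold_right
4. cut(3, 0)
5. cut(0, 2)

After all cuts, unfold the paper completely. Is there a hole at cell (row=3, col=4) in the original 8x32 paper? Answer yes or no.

Answer: yes

Derivation:
Op 1 fold_left: fold axis v@16; visible region now rows[0,8) x cols[0,16) = 8x16
Op 2 fold_left: fold axis v@8; visible region now rows[0,8) x cols[0,8) = 8x8
Op 3 fold_right: fold axis v@4; visible region now rows[0,8) x cols[4,8) = 8x4
Op 4 cut(3, 0): punch at orig (3,4); cuts so far [(3, 4)]; region rows[0,8) x cols[4,8) = 8x4
Op 5 cut(0, 2): punch at orig (0,6); cuts so far [(0, 6), (3, 4)]; region rows[0,8) x cols[4,8) = 8x4
Unfold 1 (reflect across v@4): 4 holes -> [(0, 1), (0, 6), (3, 3), (3, 4)]
Unfold 2 (reflect across v@8): 8 holes -> [(0, 1), (0, 6), (0, 9), (0, 14), (3, 3), (3, 4), (3, 11), (3, 12)]
Unfold 3 (reflect across v@16): 16 holes -> [(0, 1), (0, 6), (0, 9), (0, 14), (0, 17), (0, 22), (0, 25), (0, 30), (3, 3), (3, 4), (3, 11), (3, 12), (3, 19), (3, 20), (3, 27), (3, 28)]
Holes: [(0, 1), (0, 6), (0, 9), (0, 14), (0, 17), (0, 22), (0, 25), (0, 30), (3, 3), (3, 4), (3, 11), (3, 12), (3, 19), (3, 20), (3, 27), (3, 28)]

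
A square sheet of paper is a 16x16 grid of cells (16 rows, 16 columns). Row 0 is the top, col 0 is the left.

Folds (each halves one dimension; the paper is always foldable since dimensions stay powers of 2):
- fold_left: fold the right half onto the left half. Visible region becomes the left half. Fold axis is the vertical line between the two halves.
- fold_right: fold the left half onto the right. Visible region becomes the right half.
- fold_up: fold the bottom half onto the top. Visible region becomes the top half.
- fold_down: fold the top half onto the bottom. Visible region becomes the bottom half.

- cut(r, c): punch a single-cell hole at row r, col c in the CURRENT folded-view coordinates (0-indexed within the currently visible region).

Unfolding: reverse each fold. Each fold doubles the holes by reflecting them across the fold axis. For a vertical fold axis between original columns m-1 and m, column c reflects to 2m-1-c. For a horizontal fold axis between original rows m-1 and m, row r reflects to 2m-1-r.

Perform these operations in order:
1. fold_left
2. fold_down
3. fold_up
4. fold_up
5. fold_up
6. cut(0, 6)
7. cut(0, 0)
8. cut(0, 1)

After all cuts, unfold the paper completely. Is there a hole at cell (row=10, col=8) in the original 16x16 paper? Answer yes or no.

Answer: no

Derivation:
Op 1 fold_left: fold axis v@8; visible region now rows[0,16) x cols[0,8) = 16x8
Op 2 fold_down: fold axis h@8; visible region now rows[8,16) x cols[0,8) = 8x8
Op 3 fold_up: fold axis h@12; visible region now rows[8,12) x cols[0,8) = 4x8
Op 4 fold_up: fold axis h@10; visible region now rows[8,10) x cols[0,8) = 2x8
Op 5 fold_up: fold axis h@9; visible region now rows[8,9) x cols[0,8) = 1x8
Op 6 cut(0, 6): punch at orig (8,6); cuts so far [(8, 6)]; region rows[8,9) x cols[0,8) = 1x8
Op 7 cut(0, 0): punch at orig (8,0); cuts so far [(8, 0), (8, 6)]; region rows[8,9) x cols[0,8) = 1x8
Op 8 cut(0, 1): punch at orig (8,1); cuts so far [(8, 0), (8, 1), (8, 6)]; region rows[8,9) x cols[0,8) = 1x8
Unfold 1 (reflect across h@9): 6 holes -> [(8, 0), (8, 1), (8, 6), (9, 0), (9, 1), (9, 6)]
Unfold 2 (reflect across h@10): 12 holes -> [(8, 0), (8, 1), (8, 6), (9, 0), (9, 1), (9, 6), (10, 0), (10, 1), (10, 6), (11, 0), (11, 1), (11, 6)]
Unfold 3 (reflect across h@12): 24 holes -> [(8, 0), (8, 1), (8, 6), (9, 0), (9, 1), (9, 6), (10, 0), (10, 1), (10, 6), (11, 0), (11, 1), (11, 6), (12, 0), (12, 1), (12, 6), (13, 0), (13, 1), (13, 6), (14, 0), (14, 1), (14, 6), (15, 0), (15, 1), (15, 6)]
Unfold 4 (reflect across h@8): 48 holes -> [(0, 0), (0, 1), (0, 6), (1, 0), (1, 1), (1, 6), (2, 0), (2, 1), (2, 6), (3, 0), (3, 1), (3, 6), (4, 0), (4, 1), (4, 6), (5, 0), (5, 1), (5, 6), (6, 0), (6, 1), (6, 6), (7, 0), (7, 1), (7, 6), (8, 0), (8, 1), (8, 6), (9, 0), (9, 1), (9, 6), (10, 0), (10, 1), (10, 6), (11, 0), (11, 1), (11, 6), (12, 0), (12, 1), (12, 6), (13, 0), (13, 1), (13, 6), (14, 0), (14, 1), (14, 6), (15, 0), (15, 1), (15, 6)]
Unfold 5 (reflect across v@8): 96 holes -> [(0, 0), (0, 1), (0, 6), (0, 9), (0, 14), (0, 15), (1, 0), (1, 1), (1, 6), (1, 9), (1, 14), (1, 15), (2, 0), (2, 1), (2, 6), (2, 9), (2, 14), (2, 15), (3, 0), (3, 1), (3, 6), (3, 9), (3, 14), (3, 15), (4, 0), (4, 1), (4, 6), (4, 9), (4, 14), (4, 15), (5, 0), (5, 1), (5, 6), (5, 9), (5, 14), (5, 15), (6, 0), (6, 1), (6, 6), (6, 9), (6, 14), (6, 15), (7, 0), (7, 1), (7, 6), (7, 9), (7, 14), (7, 15), (8, 0), (8, 1), (8, 6), (8, 9), (8, 14), (8, 15), (9, 0), (9, 1), (9, 6), (9, 9), (9, 14), (9, 15), (10, 0), (10, 1), (10, 6), (10, 9), (10, 14), (10, 15), (11, 0), (11, 1), (11, 6), (11, 9), (11, 14), (11, 15), (12, 0), (12, 1), (12, 6), (12, 9), (12, 14), (12, 15), (13, 0), (13, 1), (13, 6), (13, 9), (13, 14), (13, 15), (14, 0), (14, 1), (14, 6), (14, 9), (14, 14), (14, 15), (15, 0), (15, 1), (15, 6), (15, 9), (15, 14), (15, 15)]
Holes: [(0, 0), (0, 1), (0, 6), (0, 9), (0, 14), (0, 15), (1, 0), (1, 1), (1, 6), (1, 9), (1, 14), (1, 15), (2, 0), (2, 1), (2, 6), (2, 9), (2, 14), (2, 15), (3, 0), (3, 1), (3, 6), (3, 9), (3, 14), (3, 15), (4, 0), (4, 1), (4, 6), (4, 9), (4, 14), (4, 15), (5, 0), (5, 1), (5, 6), (5, 9), (5, 14), (5, 15), (6, 0), (6, 1), (6, 6), (6, 9), (6, 14), (6, 15), (7, 0), (7, 1), (7, 6), (7, 9), (7, 14), (7, 15), (8, 0), (8, 1), (8, 6), (8, 9), (8, 14), (8, 15), (9, 0), (9, 1), (9, 6), (9, 9), (9, 14), (9, 15), (10, 0), (10, 1), (10, 6), (10, 9), (10, 14), (10, 15), (11, 0), (11, 1), (11, 6), (11, 9), (11, 14), (11, 15), (12, 0), (12, 1), (12, 6), (12, 9), (12, 14), (12, 15), (13, 0), (13, 1), (13, 6), (13, 9), (13, 14), (13, 15), (14, 0), (14, 1), (14, 6), (14, 9), (14, 14), (14, 15), (15, 0), (15, 1), (15, 6), (15, 9), (15, 14), (15, 15)]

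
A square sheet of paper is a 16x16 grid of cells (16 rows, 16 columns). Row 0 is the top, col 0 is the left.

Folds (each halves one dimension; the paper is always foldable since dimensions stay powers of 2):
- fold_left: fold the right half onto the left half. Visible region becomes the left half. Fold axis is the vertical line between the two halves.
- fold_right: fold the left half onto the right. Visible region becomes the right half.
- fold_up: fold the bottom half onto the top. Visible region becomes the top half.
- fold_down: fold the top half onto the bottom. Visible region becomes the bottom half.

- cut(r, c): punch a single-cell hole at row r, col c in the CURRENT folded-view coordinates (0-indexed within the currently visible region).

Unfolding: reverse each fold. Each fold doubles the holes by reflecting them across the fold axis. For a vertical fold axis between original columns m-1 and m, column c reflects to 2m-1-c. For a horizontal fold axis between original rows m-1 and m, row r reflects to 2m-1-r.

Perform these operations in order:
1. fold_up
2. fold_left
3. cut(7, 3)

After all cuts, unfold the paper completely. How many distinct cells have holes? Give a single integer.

Op 1 fold_up: fold axis h@8; visible region now rows[0,8) x cols[0,16) = 8x16
Op 2 fold_left: fold axis v@8; visible region now rows[0,8) x cols[0,8) = 8x8
Op 3 cut(7, 3): punch at orig (7,3); cuts so far [(7, 3)]; region rows[0,8) x cols[0,8) = 8x8
Unfold 1 (reflect across v@8): 2 holes -> [(7, 3), (7, 12)]
Unfold 2 (reflect across h@8): 4 holes -> [(7, 3), (7, 12), (8, 3), (8, 12)]

Answer: 4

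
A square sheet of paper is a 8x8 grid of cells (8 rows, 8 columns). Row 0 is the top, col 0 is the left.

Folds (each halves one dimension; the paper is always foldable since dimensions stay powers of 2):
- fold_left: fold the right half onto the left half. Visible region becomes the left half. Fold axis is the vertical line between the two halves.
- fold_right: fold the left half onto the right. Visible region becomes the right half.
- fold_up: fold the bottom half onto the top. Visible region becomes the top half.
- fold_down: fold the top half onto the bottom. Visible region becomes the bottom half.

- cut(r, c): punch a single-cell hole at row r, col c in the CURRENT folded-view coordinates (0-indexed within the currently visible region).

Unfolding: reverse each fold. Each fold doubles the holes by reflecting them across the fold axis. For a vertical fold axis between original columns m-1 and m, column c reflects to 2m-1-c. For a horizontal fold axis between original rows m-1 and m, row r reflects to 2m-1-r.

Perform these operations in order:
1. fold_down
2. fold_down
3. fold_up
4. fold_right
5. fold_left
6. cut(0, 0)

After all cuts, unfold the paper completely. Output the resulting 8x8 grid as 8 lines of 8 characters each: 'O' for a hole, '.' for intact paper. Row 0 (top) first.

Answer: O..OO..O
O..OO..O
O..OO..O
O..OO..O
O..OO..O
O..OO..O
O..OO..O
O..OO..O

Derivation:
Op 1 fold_down: fold axis h@4; visible region now rows[4,8) x cols[0,8) = 4x8
Op 2 fold_down: fold axis h@6; visible region now rows[6,8) x cols[0,8) = 2x8
Op 3 fold_up: fold axis h@7; visible region now rows[6,7) x cols[0,8) = 1x8
Op 4 fold_right: fold axis v@4; visible region now rows[6,7) x cols[4,8) = 1x4
Op 5 fold_left: fold axis v@6; visible region now rows[6,7) x cols[4,6) = 1x2
Op 6 cut(0, 0): punch at orig (6,4); cuts so far [(6, 4)]; region rows[6,7) x cols[4,6) = 1x2
Unfold 1 (reflect across v@6): 2 holes -> [(6, 4), (6, 7)]
Unfold 2 (reflect across v@4): 4 holes -> [(6, 0), (6, 3), (6, 4), (6, 7)]
Unfold 3 (reflect across h@7): 8 holes -> [(6, 0), (6, 3), (6, 4), (6, 7), (7, 0), (7, 3), (7, 4), (7, 7)]
Unfold 4 (reflect across h@6): 16 holes -> [(4, 0), (4, 3), (4, 4), (4, 7), (5, 0), (5, 3), (5, 4), (5, 7), (6, 0), (6, 3), (6, 4), (6, 7), (7, 0), (7, 3), (7, 4), (7, 7)]
Unfold 5 (reflect across h@4): 32 holes -> [(0, 0), (0, 3), (0, 4), (0, 7), (1, 0), (1, 3), (1, 4), (1, 7), (2, 0), (2, 3), (2, 4), (2, 7), (3, 0), (3, 3), (3, 4), (3, 7), (4, 0), (4, 3), (4, 4), (4, 7), (5, 0), (5, 3), (5, 4), (5, 7), (6, 0), (6, 3), (6, 4), (6, 7), (7, 0), (7, 3), (7, 4), (7, 7)]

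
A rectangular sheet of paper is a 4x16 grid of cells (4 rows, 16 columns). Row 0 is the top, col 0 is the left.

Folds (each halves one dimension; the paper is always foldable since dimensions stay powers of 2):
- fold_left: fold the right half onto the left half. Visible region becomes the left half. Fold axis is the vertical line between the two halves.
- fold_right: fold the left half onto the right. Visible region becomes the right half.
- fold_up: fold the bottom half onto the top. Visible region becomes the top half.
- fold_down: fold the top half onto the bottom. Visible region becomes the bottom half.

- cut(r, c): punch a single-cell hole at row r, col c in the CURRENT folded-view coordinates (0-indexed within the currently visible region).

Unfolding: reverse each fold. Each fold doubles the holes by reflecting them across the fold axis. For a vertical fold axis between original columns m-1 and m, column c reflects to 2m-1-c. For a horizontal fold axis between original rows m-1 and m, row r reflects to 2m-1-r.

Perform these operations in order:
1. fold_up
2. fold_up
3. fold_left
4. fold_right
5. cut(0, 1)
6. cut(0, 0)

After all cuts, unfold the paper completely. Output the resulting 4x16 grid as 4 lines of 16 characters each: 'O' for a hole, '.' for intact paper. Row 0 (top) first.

Op 1 fold_up: fold axis h@2; visible region now rows[0,2) x cols[0,16) = 2x16
Op 2 fold_up: fold axis h@1; visible region now rows[0,1) x cols[0,16) = 1x16
Op 3 fold_left: fold axis v@8; visible region now rows[0,1) x cols[0,8) = 1x8
Op 4 fold_right: fold axis v@4; visible region now rows[0,1) x cols[4,8) = 1x4
Op 5 cut(0, 1): punch at orig (0,5); cuts so far [(0, 5)]; region rows[0,1) x cols[4,8) = 1x4
Op 6 cut(0, 0): punch at orig (0,4); cuts so far [(0, 4), (0, 5)]; region rows[0,1) x cols[4,8) = 1x4
Unfold 1 (reflect across v@4): 4 holes -> [(0, 2), (0, 3), (0, 4), (0, 5)]
Unfold 2 (reflect across v@8): 8 holes -> [(0, 2), (0, 3), (0, 4), (0, 5), (0, 10), (0, 11), (0, 12), (0, 13)]
Unfold 3 (reflect across h@1): 16 holes -> [(0, 2), (0, 3), (0, 4), (0, 5), (0, 10), (0, 11), (0, 12), (0, 13), (1, 2), (1, 3), (1, 4), (1, 5), (1, 10), (1, 11), (1, 12), (1, 13)]
Unfold 4 (reflect across h@2): 32 holes -> [(0, 2), (0, 3), (0, 4), (0, 5), (0, 10), (0, 11), (0, 12), (0, 13), (1, 2), (1, 3), (1, 4), (1, 5), (1, 10), (1, 11), (1, 12), (1, 13), (2, 2), (2, 3), (2, 4), (2, 5), (2, 10), (2, 11), (2, 12), (2, 13), (3, 2), (3, 3), (3, 4), (3, 5), (3, 10), (3, 11), (3, 12), (3, 13)]

Answer: ..OOOO....OOOO..
..OOOO....OOOO..
..OOOO....OOOO..
..OOOO....OOOO..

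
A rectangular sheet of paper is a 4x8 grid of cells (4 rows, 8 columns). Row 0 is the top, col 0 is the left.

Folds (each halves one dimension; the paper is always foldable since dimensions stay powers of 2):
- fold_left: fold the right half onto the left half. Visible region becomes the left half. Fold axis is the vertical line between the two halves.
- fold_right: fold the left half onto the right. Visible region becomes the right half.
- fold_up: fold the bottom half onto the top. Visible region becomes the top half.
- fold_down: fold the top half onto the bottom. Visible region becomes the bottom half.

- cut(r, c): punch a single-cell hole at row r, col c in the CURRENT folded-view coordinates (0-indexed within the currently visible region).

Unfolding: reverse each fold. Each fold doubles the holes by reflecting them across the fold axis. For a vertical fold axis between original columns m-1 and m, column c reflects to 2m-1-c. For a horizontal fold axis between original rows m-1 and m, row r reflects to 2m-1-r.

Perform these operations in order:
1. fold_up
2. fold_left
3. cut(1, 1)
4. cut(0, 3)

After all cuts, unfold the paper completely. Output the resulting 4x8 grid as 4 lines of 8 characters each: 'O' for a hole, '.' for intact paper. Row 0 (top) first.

Answer: ...OO...
.O....O.
.O....O.
...OO...

Derivation:
Op 1 fold_up: fold axis h@2; visible region now rows[0,2) x cols[0,8) = 2x8
Op 2 fold_left: fold axis v@4; visible region now rows[0,2) x cols[0,4) = 2x4
Op 3 cut(1, 1): punch at orig (1,1); cuts so far [(1, 1)]; region rows[0,2) x cols[0,4) = 2x4
Op 4 cut(0, 3): punch at orig (0,3); cuts so far [(0, 3), (1, 1)]; region rows[0,2) x cols[0,4) = 2x4
Unfold 1 (reflect across v@4): 4 holes -> [(0, 3), (0, 4), (1, 1), (1, 6)]
Unfold 2 (reflect across h@2): 8 holes -> [(0, 3), (0, 4), (1, 1), (1, 6), (2, 1), (2, 6), (3, 3), (3, 4)]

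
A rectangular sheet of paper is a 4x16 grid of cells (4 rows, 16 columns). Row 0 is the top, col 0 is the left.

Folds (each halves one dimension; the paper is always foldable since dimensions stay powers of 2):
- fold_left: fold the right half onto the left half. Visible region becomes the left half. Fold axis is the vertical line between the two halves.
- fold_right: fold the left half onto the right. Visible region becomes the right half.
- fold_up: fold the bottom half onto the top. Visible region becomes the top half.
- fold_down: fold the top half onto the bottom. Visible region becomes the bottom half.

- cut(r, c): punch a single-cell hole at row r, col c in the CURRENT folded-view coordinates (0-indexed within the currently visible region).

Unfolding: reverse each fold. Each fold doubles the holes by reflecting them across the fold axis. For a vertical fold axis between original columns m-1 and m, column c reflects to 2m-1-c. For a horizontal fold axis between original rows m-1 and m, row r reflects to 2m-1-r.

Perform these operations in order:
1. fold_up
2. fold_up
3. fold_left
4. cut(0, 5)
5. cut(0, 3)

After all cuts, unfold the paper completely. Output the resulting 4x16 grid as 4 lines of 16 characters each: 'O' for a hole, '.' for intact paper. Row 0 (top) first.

Answer: ...O.O....O.O...
...O.O....O.O...
...O.O....O.O...
...O.O....O.O...

Derivation:
Op 1 fold_up: fold axis h@2; visible region now rows[0,2) x cols[0,16) = 2x16
Op 2 fold_up: fold axis h@1; visible region now rows[0,1) x cols[0,16) = 1x16
Op 3 fold_left: fold axis v@8; visible region now rows[0,1) x cols[0,8) = 1x8
Op 4 cut(0, 5): punch at orig (0,5); cuts so far [(0, 5)]; region rows[0,1) x cols[0,8) = 1x8
Op 5 cut(0, 3): punch at orig (0,3); cuts so far [(0, 3), (0, 5)]; region rows[0,1) x cols[0,8) = 1x8
Unfold 1 (reflect across v@8): 4 holes -> [(0, 3), (0, 5), (0, 10), (0, 12)]
Unfold 2 (reflect across h@1): 8 holes -> [(0, 3), (0, 5), (0, 10), (0, 12), (1, 3), (1, 5), (1, 10), (1, 12)]
Unfold 3 (reflect across h@2): 16 holes -> [(0, 3), (0, 5), (0, 10), (0, 12), (1, 3), (1, 5), (1, 10), (1, 12), (2, 3), (2, 5), (2, 10), (2, 12), (3, 3), (3, 5), (3, 10), (3, 12)]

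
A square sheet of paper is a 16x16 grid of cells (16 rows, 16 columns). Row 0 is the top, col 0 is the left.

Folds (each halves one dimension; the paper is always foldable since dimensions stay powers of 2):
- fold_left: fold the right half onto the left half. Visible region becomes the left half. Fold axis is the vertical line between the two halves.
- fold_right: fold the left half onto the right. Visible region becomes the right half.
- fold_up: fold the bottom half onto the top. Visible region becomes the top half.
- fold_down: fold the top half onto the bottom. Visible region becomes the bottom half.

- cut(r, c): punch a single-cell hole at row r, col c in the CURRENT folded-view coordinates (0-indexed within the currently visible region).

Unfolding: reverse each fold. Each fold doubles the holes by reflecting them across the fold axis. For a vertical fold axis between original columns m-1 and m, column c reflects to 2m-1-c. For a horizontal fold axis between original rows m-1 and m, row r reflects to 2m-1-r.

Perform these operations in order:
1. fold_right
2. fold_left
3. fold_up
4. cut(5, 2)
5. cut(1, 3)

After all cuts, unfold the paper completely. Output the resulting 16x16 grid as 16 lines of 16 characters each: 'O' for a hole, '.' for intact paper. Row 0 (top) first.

Answer: ................
...OO......OO...
................
................
................
..O..O....O..O..
................
................
................
................
..O..O....O..O..
................
................
................
...OO......OO...
................

Derivation:
Op 1 fold_right: fold axis v@8; visible region now rows[0,16) x cols[8,16) = 16x8
Op 2 fold_left: fold axis v@12; visible region now rows[0,16) x cols[8,12) = 16x4
Op 3 fold_up: fold axis h@8; visible region now rows[0,8) x cols[8,12) = 8x4
Op 4 cut(5, 2): punch at orig (5,10); cuts so far [(5, 10)]; region rows[0,8) x cols[8,12) = 8x4
Op 5 cut(1, 3): punch at orig (1,11); cuts so far [(1, 11), (5, 10)]; region rows[0,8) x cols[8,12) = 8x4
Unfold 1 (reflect across h@8): 4 holes -> [(1, 11), (5, 10), (10, 10), (14, 11)]
Unfold 2 (reflect across v@12): 8 holes -> [(1, 11), (1, 12), (5, 10), (5, 13), (10, 10), (10, 13), (14, 11), (14, 12)]
Unfold 3 (reflect across v@8): 16 holes -> [(1, 3), (1, 4), (1, 11), (1, 12), (5, 2), (5, 5), (5, 10), (5, 13), (10, 2), (10, 5), (10, 10), (10, 13), (14, 3), (14, 4), (14, 11), (14, 12)]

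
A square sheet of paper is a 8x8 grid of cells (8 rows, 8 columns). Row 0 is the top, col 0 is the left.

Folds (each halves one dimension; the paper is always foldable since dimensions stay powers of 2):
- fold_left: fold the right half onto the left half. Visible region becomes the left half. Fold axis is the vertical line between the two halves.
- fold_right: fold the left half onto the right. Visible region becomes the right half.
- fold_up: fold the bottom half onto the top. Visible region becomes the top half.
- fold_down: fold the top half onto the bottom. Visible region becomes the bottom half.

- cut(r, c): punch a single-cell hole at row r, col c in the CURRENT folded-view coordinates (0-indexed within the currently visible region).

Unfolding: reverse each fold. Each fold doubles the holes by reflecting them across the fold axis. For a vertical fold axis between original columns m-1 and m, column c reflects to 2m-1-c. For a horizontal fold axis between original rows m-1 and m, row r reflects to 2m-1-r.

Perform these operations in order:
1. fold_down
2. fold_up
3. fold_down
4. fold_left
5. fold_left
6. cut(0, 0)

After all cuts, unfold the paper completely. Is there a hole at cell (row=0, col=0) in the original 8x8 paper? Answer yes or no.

Op 1 fold_down: fold axis h@4; visible region now rows[4,8) x cols[0,8) = 4x8
Op 2 fold_up: fold axis h@6; visible region now rows[4,6) x cols[0,8) = 2x8
Op 3 fold_down: fold axis h@5; visible region now rows[5,6) x cols[0,8) = 1x8
Op 4 fold_left: fold axis v@4; visible region now rows[5,6) x cols[0,4) = 1x4
Op 5 fold_left: fold axis v@2; visible region now rows[5,6) x cols[0,2) = 1x2
Op 6 cut(0, 0): punch at orig (5,0); cuts so far [(5, 0)]; region rows[5,6) x cols[0,2) = 1x2
Unfold 1 (reflect across v@2): 2 holes -> [(5, 0), (5, 3)]
Unfold 2 (reflect across v@4): 4 holes -> [(5, 0), (5, 3), (5, 4), (5, 7)]
Unfold 3 (reflect across h@5): 8 holes -> [(4, 0), (4, 3), (4, 4), (4, 7), (5, 0), (5, 3), (5, 4), (5, 7)]
Unfold 4 (reflect across h@6): 16 holes -> [(4, 0), (4, 3), (4, 4), (4, 7), (5, 0), (5, 3), (5, 4), (5, 7), (6, 0), (6, 3), (6, 4), (6, 7), (7, 0), (7, 3), (7, 4), (7, 7)]
Unfold 5 (reflect across h@4): 32 holes -> [(0, 0), (0, 3), (0, 4), (0, 7), (1, 0), (1, 3), (1, 4), (1, 7), (2, 0), (2, 3), (2, 4), (2, 7), (3, 0), (3, 3), (3, 4), (3, 7), (4, 0), (4, 3), (4, 4), (4, 7), (5, 0), (5, 3), (5, 4), (5, 7), (6, 0), (6, 3), (6, 4), (6, 7), (7, 0), (7, 3), (7, 4), (7, 7)]
Holes: [(0, 0), (0, 3), (0, 4), (0, 7), (1, 0), (1, 3), (1, 4), (1, 7), (2, 0), (2, 3), (2, 4), (2, 7), (3, 0), (3, 3), (3, 4), (3, 7), (4, 0), (4, 3), (4, 4), (4, 7), (5, 0), (5, 3), (5, 4), (5, 7), (6, 0), (6, 3), (6, 4), (6, 7), (7, 0), (7, 3), (7, 4), (7, 7)]

Answer: yes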